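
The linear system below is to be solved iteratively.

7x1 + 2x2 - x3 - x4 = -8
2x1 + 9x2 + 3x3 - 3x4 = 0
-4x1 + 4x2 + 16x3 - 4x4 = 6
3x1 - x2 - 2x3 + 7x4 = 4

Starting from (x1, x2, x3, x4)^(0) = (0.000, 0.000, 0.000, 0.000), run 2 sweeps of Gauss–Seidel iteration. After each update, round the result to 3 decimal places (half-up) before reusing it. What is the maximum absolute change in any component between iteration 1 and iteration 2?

Iteration 1:
  x1 = (-8 - (2)·0.000 - (-1)·0.000 - (-1)·0.000) / (7) = -1.143
  x2 = (0 - (2)·-1.143 - (3)·0.000 - (-3)·0.000) / (9) = 0.254
  x3 = (6 - (-4)·-1.143 - (4)·0.254 - (-4)·0.000) / (16) = 0.026
  x4 = (4 - (3)·-1.143 - (-1)·0.254 - (-2)·0.026) / (7) = 1.105
Iteration 2:
  x1 = (-8 - (2)·0.254 - (-1)·0.026 - (-1)·1.105) / (7) = -1.054
  x2 = (0 - (2)·-1.054 - (3)·0.026 - (-3)·1.105) / (9) = 0.594
  x3 = (6 - (-4)·-1.054 - (4)·0.594 - (-4)·1.105) / (16) = 0.239
  x4 = (4 - (3)·-1.054 - (-1)·0.594 - (-2)·0.239) / (7) = 1.176
Change: (0.089, 0.340, 0.213, 0.071) → max |·| = 0.340

0.340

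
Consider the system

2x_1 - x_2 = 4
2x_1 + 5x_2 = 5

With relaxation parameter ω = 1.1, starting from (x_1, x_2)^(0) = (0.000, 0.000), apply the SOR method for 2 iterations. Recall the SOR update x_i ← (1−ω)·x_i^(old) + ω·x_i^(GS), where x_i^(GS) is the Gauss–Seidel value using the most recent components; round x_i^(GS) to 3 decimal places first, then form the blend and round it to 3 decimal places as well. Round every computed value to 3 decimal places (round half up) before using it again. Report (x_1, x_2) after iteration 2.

Iteration 1:
  x_1: GS value = (4 - (-1)·0.000) / (2) = 2.000;  x_1 ← (1−ω)·0.000 + ω·2.000 = 2.200
  x_2: GS value = (5 - (2)·2.200) / (5) = 0.120;  x_2 ← (1−ω)·0.000 + ω·0.120 = 0.132
Iteration 2:
  x_1: GS value = (4 - (-1)·0.132) / (2) = 2.066;  x_1 ← (1−ω)·2.200 + ω·2.066 = 2.053
  x_2: GS value = (5 - (2)·2.053) / (5) = 0.179;  x_2 ← (1−ω)·0.132 + ω·0.179 = 0.184

(2.053, 0.184)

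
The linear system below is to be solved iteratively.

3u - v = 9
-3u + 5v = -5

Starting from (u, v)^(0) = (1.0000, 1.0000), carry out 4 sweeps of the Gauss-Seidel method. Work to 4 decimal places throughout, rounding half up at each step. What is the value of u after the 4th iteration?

3.3333

Iteration 1:
  u = (9 - (-1)·1.0000) / (3) = 3.3333
  v = (-5 - (-3)·3.3333) / (5) = 1.0000
Iteration 2:
  u = (9 - (-1)·1.0000) / (3) = 3.3333
  v = (-5 - (-3)·3.3333) / (5) = 1.0000
Iteration 3:
  u = (9 - (-1)·1.0000) / (3) = 3.3333
  v = (-5 - (-3)·3.3333) / (5) = 1.0000
Iteration 4:
  u = (9 - (-1)·1.0000) / (3) = 3.3333
  v = (-5 - (-3)·3.3333) / (5) = 1.0000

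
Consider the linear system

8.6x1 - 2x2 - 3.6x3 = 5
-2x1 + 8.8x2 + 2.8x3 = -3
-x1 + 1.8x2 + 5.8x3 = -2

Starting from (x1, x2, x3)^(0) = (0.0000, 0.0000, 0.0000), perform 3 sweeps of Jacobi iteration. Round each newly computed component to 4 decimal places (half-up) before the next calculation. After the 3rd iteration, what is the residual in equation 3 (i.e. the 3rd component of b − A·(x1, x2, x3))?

0.3518

Iteration 1:
  x1 = (5 - (-2)·0.0000 - (-3.6)·0.0000) / (8.6) = 0.5814
  x2 = (-3 - (-2)·0.0000 - (2.8)·0.0000) / (8.8) = -0.3409
  x3 = (-2 - (-1)·0.0000 - (1.8)·0.0000) / (5.8) = -0.3448
Iteration 2:
  x1 = (5 - (-2)·-0.3409 - (-3.6)·-0.3448) / (8.6) = 0.3578
  x2 = (-3 - (-2)·0.5814 - (2.8)·-0.3448) / (8.8) = -0.0991
  x3 = (-2 - (-1)·0.5814 - (1.8)·-0.3409) / (5.8) = -0.1388
Iteration 3:
  x1 = (5 - (-2)·-0.0991 - (-3.6)·-0.1388) / (8.6) = 0.5002
  x2 = (-3 - (-2)·0.3578 - (2.8)·-0.1388) / (8.8) = -0.2154
  x3 = (-2 - (-1)·0.3578 - (1.8)·-0.0991) / (5.8) = -0.2524
Residual b − A·x = (-0.6412, 0.6026, 0.3518)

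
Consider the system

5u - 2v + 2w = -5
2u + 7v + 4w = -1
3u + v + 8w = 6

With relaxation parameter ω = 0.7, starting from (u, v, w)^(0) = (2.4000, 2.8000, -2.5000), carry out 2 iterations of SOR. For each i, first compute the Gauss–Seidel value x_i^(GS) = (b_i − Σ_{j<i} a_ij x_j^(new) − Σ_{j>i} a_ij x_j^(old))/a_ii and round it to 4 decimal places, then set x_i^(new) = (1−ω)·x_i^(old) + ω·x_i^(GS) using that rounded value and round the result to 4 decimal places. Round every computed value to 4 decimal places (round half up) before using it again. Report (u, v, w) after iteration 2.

Iteration 1:
  u: GS value = (-5 - (-2)·2.8000 - (2)·-2.5000) / (5) = 1.1200;  u ← (1−ω)·2.4000 + ω·1.1200 = 1.5040
  v: GS value = (-1 - (2)·1.5040 - (4)·-2.5000) / (7) = 0.8560;  v ← (1−ω)·2.8000 + ω·0.8560 = 1.4392
  w: GS value = (6 - (3)·1.5040 - (1)·1.4392) / (8) = 0.0061;  w ← (1−ω)·-2.5000 + ω·0.0061 = -0.7457
Iteration 2:
  u: GS value = (-5 - (-2)·1.4392 - (2)·-0.7457) / (5) = -0.1260;  u ← (1−ω)·1.5040 + ω·-0.1260 = 0.3630
  v: GS value = (-1 - (2)·0.3630 - (4)·-0.7457) / (7) = 0.1795;  v ← (1−ω)·1.4392 + ω·0.1795 = 0.5574
  w: GS value = (6 - (3)·0.3630 - (1)·0.5574) / (8) = 0.5442;  w ← (1−ω)·-0.7457 + ω·0.5442 = 0.1572

(0.3630, 0.5574, 0.1572)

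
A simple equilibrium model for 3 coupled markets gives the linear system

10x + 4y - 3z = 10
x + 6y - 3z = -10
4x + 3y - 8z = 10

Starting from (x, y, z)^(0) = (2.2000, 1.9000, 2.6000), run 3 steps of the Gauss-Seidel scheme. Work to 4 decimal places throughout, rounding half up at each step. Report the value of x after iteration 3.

1.4240

Iteration 1:
  x = (10 - (4)·1.9000 - (-3)·2.6000) / (10) = 1.0200
  y = (-10 - (1)·1.0200 - (-3)·2.6000) / (6) = -0.5367
  z = (10 - (4)·1.0200 - (3)·-0.5367) / (-8) = -0.9413
Iteration 2:
  x = (10 - (4)·-0.5367 - (-3)·-0.9413) / (10) = 0.9323
  y = (-10 - (1)·0.9323 - (-3)·-0.9413) / (6) = -2.2927
  z = (10 - (4)·0.9323 - (3)·-2.2927) / (-8) = -1.6436
Iteration 3:
  x = (10 - (4)·-2.2927 - (-3)·-1.6436) / (10) = 1.4240
  y = (-10 - (1)·1.4240 - (-3)·-1.6436) / (6) = -2.7258
  z = (10 - (4)·1.4240 - (3)·-2.7258) / (-8) = -1.5602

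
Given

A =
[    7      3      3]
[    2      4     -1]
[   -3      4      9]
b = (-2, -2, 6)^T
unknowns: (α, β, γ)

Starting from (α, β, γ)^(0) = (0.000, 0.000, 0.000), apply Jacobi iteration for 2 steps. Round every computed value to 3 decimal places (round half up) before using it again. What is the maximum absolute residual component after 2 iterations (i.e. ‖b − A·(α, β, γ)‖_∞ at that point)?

Iteration 1:
  α = (-2 - (3)·0.000 - (3)·0.000) / (7) = -0.286
  β = (-2 - (2)·0.000 - (-1)·0.000) / (4) = -0.500
  γ = (6 - (-3)·0.000 - (4)·0.000) / (9) = 0.667
Iteration 2:
  α = (-2 - (3)·-0.500 - (3)·0.667) / (7) = -0.357
  β = (-2 - (2)·-0.286 - (-1)·0.667) / (4) = -0.190
  γ = (6 - (-3)·-0.286 - (4)·-0.500) / (9) = 0.794
Residual b − A·x = (-1.313, 0.268, -1.457); ∞-norm = 1.457

1.457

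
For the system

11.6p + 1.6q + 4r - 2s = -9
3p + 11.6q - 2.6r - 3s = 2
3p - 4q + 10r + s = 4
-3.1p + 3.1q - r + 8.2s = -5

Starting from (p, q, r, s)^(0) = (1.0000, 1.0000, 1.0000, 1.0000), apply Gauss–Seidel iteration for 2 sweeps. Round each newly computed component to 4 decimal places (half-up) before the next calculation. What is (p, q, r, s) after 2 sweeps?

(-1.4658, 0.4518, 1.1457, -1.1950)

Iteration 1:
  p = (-9 - (1.6)·1.0000 - (4)·1.0000 - (-2)·1.0000) / (11.6) = -1.0862
  q = (2 - (3)·-1.0862 - (-2.6)·1.0000 - (-3)·1.0000) / (11.6) = 0.9361
  r = (4 - (3)·-1.0862 - (-4)·0.9361 - (1)·1.0000) / (10) = 1.0003
  s = (-5 - (-3.1)·-1.0862 - (3.1)·0.9361 - (-1)·1.0003) / (8.2) = -1.2523
Iteration 2:
  p = (-9 - (1.6)·0.9361 - (4)·1.0003 - (-2)·-1.2523) / (11.6) = -1.4658
  q = (2 - (3)·-1.4658 - (-2.6)·1.0003 - (-3)·-1.2523) / (11.6) = 0.4518
  r = (4 - (3)·-1.4658 - (-4)·0.4518 - (1)·-1.2523) / (10) = 1.1457
  s = (-5 - (-3.1)·-1.4658 - (3.1)·0.4518 - (-1)·1.1457) / (8.2) = -1.1950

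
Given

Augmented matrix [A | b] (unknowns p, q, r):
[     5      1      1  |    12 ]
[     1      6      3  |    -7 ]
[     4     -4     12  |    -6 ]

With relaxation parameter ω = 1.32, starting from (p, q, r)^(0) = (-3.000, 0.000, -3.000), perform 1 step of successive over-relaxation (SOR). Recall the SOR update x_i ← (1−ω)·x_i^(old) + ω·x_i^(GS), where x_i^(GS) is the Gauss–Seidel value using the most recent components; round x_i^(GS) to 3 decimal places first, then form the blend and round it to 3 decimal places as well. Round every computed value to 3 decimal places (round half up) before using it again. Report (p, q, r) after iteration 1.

Iteration 1:
  p: GS value = (12 - (1)·0.000 - (1)·-3.000) / (5) = 3.000;  p ← (1−ω)·-3.000 + ω·3.000 = 4.920
  q: GS value = (-7 - (1)·4.920 - (3)·-3.000) / (6) = -0.487;  q ← (1−ω)·0.000 + ω·-0.487 = -0.643
  r: GS value = (-6 - (4)·4.920 - (-4)·-0.643) / (12) = -2.354;  r ← (1−ω)·-3.000 + ω·-2.354 = -2.147

(4.920, -0.643, -2.147)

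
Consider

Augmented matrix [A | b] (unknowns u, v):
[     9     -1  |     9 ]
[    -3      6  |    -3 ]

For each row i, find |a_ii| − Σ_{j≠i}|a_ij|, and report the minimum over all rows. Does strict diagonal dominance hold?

row 1: |9| − (1) = 8
row 2: |6| − (3) = 3
minimum over rows = 3 → strictly diagonally dominant (convergence guaranteed)

3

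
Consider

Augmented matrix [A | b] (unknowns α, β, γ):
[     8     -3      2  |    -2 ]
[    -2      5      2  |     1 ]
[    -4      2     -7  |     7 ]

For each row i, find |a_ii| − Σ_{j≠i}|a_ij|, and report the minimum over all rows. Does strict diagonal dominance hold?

row 1: |8| − (3+2) = 3
row 2: |5| − (2+2) = 1
row 3: |-7| − (4+2) = 1
minimum over rows = 1 → strictly diagonally dominant (convergence guaranteed)

1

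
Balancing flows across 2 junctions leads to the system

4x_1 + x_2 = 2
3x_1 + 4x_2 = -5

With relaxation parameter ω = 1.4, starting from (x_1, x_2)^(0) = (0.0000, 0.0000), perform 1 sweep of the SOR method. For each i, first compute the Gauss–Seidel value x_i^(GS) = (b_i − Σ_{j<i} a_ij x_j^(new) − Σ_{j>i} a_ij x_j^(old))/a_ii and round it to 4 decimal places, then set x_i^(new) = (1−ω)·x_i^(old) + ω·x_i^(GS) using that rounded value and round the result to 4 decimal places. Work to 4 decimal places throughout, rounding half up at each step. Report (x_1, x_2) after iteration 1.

(0.7000, -2.4850)

Iteration 1:
  x_1: GS value = (2 - (1)·0.0000) / (4) = 0.5000;  x_1 ← (1−ω)·0.0000 + ω·0.5000 = 0.7000
  x_2: GS value = (-5 - (3)·0.7000) / (4) = -1.7750;  x_2 ← (1−ω)·0.0000 + ω·-1.7750 = -2.4850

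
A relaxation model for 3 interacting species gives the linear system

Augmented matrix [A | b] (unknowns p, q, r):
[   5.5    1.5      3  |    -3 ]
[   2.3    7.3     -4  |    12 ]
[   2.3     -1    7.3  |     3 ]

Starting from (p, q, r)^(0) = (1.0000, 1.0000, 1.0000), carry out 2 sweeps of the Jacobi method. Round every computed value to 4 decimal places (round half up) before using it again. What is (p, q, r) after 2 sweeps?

Iteration 1:
  p = (-3 - (1.5)·1.0000 - (3)·1.0000) / (5.5) = -1.3636
  q = (12 - (2.3)·1.0000 - (-4)·1.0000) / (7.3) = 1.8767
  r = (3 - (2.3)·1.0000 - (-1)·1.0000) / (7.3) = 0.2329
Iteration 2:
  p = (-3 - (1.5)·1.8767 - (3)·0.2329) / (5.5) = -1.1843
  q = (12 - (2.3)·-1.3636 - (-4)·0.2329) / (7.3) = 2.2011
  r = (3 - (2.3)·-1.3636 - (-1)·1.8767) / (7.3) = 1.0977

(-1.1843, 2.2011, 1.0977)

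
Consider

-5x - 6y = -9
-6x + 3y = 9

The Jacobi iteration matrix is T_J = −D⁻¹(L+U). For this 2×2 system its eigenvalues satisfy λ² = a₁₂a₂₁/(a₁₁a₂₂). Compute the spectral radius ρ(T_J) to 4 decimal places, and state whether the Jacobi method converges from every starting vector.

a₁₂a₂₁/(a₁₁a₂₂) = (-6)·(-6) / ((-5)·(3)) = -2.400000
ρ = √|-2.400000| = √2.400000 = 1.5492
ρ > 1, so Jacobi diverges

1.5492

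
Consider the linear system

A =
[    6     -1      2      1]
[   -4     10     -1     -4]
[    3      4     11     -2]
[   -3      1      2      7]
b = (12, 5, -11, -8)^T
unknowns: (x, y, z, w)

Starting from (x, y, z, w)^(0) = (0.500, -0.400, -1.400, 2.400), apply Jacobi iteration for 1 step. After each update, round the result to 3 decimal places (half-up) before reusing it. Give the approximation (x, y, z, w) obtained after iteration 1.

(2.000, 1.520, -0.555, -0.471)

Iteration 1:
  x = (12 - (-1)·-0.400 - (2)·-1.400 - (1)·2.400) / (6) = 2.000
  y = (5 - (-4)·0.500 - (-1)·-1.400 - (-4)·2.400) / (10) = 1.520
  z = (-11 - (3)·0.500 - (4)·-0.400 - (-2)·2.400) / (11) = -0.555
  w = (-8 - (-3)·0.500 - (1)·-0.400 - (2)·-1.400) / (7) = -0.471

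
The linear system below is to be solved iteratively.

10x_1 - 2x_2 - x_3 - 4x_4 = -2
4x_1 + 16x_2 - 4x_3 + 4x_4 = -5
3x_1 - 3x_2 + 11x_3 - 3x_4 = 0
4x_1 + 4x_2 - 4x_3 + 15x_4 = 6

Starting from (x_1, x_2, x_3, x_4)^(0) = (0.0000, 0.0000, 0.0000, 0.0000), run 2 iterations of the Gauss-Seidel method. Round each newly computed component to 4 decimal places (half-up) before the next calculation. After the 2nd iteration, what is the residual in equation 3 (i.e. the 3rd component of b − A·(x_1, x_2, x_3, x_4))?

Iteration 1:
  x_1 = (-2 - (-2)·0.0000 - (-1)·0.0000 - (-4)·0.0000) / (10) = -0.2000
  x_2 = (-5 - (4)·-0.2000 - (-4)·0.0000 - (4)·0.0000) / (16) = -0.2625
  x_3 = (0 - (3)·-0.2000 - (-3)·-0.2625 - (-3)·0.0000) / (11) = -0.0170
  x_4 = (6 - (4)·-0.2000 - (4)·-0.2625 - (-4)·-0.0170) / (15) = 0.5188
Iteration 2:
  x_1 = (-2 - (-2)·-0.2625 - (-1)·-0.0170 - (-4)·0.5188) / (10) = -0.0467
  x_2 = (-5 - (4)·-0.0467 - (-4)·-0.0170 - (4)·0.5188) / (16) = -0.4348
  x_3 = (0 - (3)·-0.0467 - (-3)·-0.4348 - (-3)·0.5188) / (11) = 0.0356
  x_4 = (6 - (4)·-0.0467 - (4)·-0.4348 - (-4)·0.0356) / (15) = 0.5379
Residual b − A·x = (-0.2154, 0.1344, 0.0578, -0.0001)

0.0578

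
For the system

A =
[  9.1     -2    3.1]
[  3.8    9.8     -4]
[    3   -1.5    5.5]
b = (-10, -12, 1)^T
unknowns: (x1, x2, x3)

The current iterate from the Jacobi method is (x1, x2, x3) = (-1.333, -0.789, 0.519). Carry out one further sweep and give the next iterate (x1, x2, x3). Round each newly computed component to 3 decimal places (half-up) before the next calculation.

(-1.449, -0.496, 0.694)

One sweep:
  x1 = (-10 - (-2)·-0.789 - (3.1)·0.519) / (9.1) = -1.449
  x2 = (-12 - (3.8)·-1.333 - (-4)·0.519) / (9.8) = -0.496
  x3 = (1 - (3)·-1.333 - (-1.5)·-0.789) / (5.5) = 0.694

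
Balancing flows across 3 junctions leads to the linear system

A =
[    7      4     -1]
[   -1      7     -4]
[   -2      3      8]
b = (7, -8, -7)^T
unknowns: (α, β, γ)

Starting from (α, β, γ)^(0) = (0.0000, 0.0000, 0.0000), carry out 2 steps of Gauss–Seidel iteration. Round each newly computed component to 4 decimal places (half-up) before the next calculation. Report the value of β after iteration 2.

Iteration 1:
  α = (7 - (4)·0.0000 - (-1)·0.0000) / (7) = 1.0000
  β = (-8 - (-1)·1.0000 - (-4)·0.0000) / (7) = -1.0000
  γ = (-7 - (-2)·1.0000 - (3)·-1.0000) / (8) = -0.2500
Iteration 2:
  α = (7 - (4)·-1.0000 - (-1)·-0.2500) / (7) = 1.5357
  β = (-8 - (-1)·1.5357 - (-4)·-0.2500) / (7) = -1.0663
  γ = (-7 - (-2)·1.5357 - (3)·-1.0663) / (8) = -0.0912

-1.0663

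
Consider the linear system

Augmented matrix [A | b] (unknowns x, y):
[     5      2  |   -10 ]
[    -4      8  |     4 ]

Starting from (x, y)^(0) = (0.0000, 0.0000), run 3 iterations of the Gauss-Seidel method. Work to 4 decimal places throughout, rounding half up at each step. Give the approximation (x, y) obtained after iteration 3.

Iteration 1:
  x = (-10 - (2)·0.0000) / (5) = -2.0000
  y = (4 - (-4)·-2.0000) / (8) = -0.5000
Iteration 2:
  x = (-10 - (2)·-0.5000) / (5) = -1.8000
  y = (4 - (-4)·-1.8000) / (8) = -0.4000
Iteration 3:
  x = (-10 - (2)·-0.4000) / (5) = -1.8400
  y = (4 - (-4)·-1.8400) / (8) = -0.4200

(-1.8400, -0.4200)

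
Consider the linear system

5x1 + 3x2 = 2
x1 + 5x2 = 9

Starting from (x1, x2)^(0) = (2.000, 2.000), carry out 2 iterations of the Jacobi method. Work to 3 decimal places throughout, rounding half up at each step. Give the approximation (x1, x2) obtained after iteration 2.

(-0.440, 1.960)

Iteration 1:
  x1 = (2 - (3)·2.000) / (5) = -0.800
  x2 = (9 - (1)·2.000) / (5) = 1.400
Iteration 2:
  x1 = (2 - (3)·1.400) / (5) = -0.440
  x2 = (9 - (1)·-0.800) / (5) = 1.960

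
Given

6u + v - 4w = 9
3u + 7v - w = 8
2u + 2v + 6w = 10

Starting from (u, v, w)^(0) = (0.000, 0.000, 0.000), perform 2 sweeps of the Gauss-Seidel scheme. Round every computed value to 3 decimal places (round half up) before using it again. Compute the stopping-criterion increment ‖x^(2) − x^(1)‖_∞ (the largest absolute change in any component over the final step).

0.583

Iteration 1:
  u = (9 - (1)·0.000 - (-4)·0.000) / (6) = 1.500
  v = (8 - (3)·1.500 - (-1)·0.000) / (7) = 0.500
  w = (10 - (2)·1.500 - (2)·0.500) / (6) = 1.000
Iteration 2:
  u = (9 - (1)·0.500 - (-4)·1.000) / (6) = 2.083
  v = (8 - (3)·2.083 - (-1)·1.000) / (7) = 0.393
  w = (10 - (2)·2.083 - (2)·0.393) / (6) = 0.841
Change: (0.583, -0.107, -0.159) → max |·| = 0.583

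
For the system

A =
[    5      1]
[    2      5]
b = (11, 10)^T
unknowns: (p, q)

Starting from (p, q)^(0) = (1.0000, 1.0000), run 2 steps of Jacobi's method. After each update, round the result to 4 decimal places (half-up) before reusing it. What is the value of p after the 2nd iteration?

Iteration 1:
  p = (11 - (1)·1.0000) / (5) = 2.0000
  q = (10 - (2)·1.0000) / (5) = 1.6000
Iteration 2:
  p = (11 - (1)·1.6000) / (5) = 1.8800
  q = (10 - (2)·2.0000) / (5) = 1.2000

1.8800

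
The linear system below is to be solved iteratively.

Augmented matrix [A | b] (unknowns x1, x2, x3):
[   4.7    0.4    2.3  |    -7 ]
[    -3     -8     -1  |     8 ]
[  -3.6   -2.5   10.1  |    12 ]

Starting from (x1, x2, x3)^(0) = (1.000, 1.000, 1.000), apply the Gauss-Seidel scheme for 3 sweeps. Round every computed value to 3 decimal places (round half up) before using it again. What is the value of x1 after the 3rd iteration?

-1.696

Iteration 1:
  x1 = (-7 - (0.4)·1.000 - (2.3)·1.000) / (4.7) = -2.064
  x2 = (8 - (-3)·-2.064 - (-1)·1.000) / (-8) = -0.351
  x3 = (12 - (-3.6)·-2.064 - (-2.5)·-0.351) / (10.1) = 0.366
Iteration 2:
  x1 = (-7 - (0.4)·-0.351 - (2.3)·0.366) / (4.7) = -1.639
  x2 = (8 - (-3)·-1.639 - (-1)·0.366) / (-8) = -0.431
  x3 = (12 - (-3.6)·-1.639 - (-2.5)·-0.431) / (10.1) = 0.497
Iteration 3:
  x1 = (-7 - (0.4)·-0.431 - (2.3)·0.497) / (4.7) = -1.696
  x2 = (8 - (-3)·-1.696 - (-1)·0.497) / (-8) = -0.426
  x3 = (12 - (-3.6)·-1.696 - (-2.5)·-0.426) / (10.1) = 0.478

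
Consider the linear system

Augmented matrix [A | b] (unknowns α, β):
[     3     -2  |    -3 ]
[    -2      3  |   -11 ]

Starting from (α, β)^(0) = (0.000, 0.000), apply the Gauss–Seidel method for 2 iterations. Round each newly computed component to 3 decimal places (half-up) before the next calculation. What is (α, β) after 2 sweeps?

(-3.889, -6.259)

Iteration 1:
  α = (-3 - (-2)·0.000) / (3) = -1.000
  β = (-11 - (-2)·-1.000) / (3) = -4.333
Iteration 2:
  α = (-3 - (-2)·-4.333) / (3) = -3.889
  β = (-11 - (-2)·-3.889) / (3) = -6.259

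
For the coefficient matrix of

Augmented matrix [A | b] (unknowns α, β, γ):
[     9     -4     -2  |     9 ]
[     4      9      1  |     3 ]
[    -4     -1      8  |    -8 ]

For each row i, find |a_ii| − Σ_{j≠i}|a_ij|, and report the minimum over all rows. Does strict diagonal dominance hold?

row 1: |9| − (4+2) = 3
row 2: |9| − (4+1) = 4
row 3: |8| − (4+1) = 3
minimum over rows = 3 → strictly diagonally dominant (convergence guaranteed)

3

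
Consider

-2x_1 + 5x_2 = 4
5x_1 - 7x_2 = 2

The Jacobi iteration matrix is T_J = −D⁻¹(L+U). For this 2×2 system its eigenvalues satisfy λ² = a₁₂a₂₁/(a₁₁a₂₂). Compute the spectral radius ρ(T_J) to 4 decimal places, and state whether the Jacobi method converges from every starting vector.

1.3363

a₁₂a₂₁/(a₁₁a₂₂) = (5)·(5) / ((-2)·(-7)) = 1.785714
ρ = √|1.785714| = √1.785714 = 1.3363
ρ > 1, so Jacobi diverges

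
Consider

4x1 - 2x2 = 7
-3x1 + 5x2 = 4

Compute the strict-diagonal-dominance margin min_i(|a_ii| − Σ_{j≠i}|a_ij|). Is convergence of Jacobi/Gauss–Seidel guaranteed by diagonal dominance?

row 1: |4| − (2) = 2
row 2: |5| − (3) = 2
minimum over rows = 2 → strictly diagonally dominant (convergence guaranteed)

2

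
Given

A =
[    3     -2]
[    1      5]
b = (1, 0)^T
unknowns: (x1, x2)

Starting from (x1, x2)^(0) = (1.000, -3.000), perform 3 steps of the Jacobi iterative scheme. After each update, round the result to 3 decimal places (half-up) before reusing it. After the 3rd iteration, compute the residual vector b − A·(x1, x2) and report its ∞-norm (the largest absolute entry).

0.745

Iteration 1:
  x1 = (1 - (-2)·-3.000) / (3) = -1.667
  x2 = (0 - (1)·1.000) / (5) = -0.200
Iteration 2:
  x1 = (1 - (-2)·-0.200) / (3) = 0.200
  x2 = (0 - (1)·-1.667) / (5) = 0.333
Iteration 3:
  x1 = (1 - (-2)·0.333) / (3) = 0.555
  x2 = (0 - (1)·0.200) / (5) = -0.040
Residual b − A·x = (-0.745, -0.355); ∞-norm = 0.745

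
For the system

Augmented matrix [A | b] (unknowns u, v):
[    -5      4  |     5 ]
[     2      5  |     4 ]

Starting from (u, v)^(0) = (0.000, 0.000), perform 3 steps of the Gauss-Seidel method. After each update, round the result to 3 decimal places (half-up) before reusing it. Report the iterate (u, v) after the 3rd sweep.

(-0.347, 0.939)

Iteration 1:
  u = (5 - (4)·0.000) / (-5) = -1.000
  v = (4 - (2)·-1.000) / (5) = 1.200
Iteration 2:
  u = (5 - (4)·1.200) / (-5) = -0.040
  v = (4 - (2)·-0.040) / (5) = 0.816
Iteration 3:
  u = (5 - (4)·0.816) / (-5) = -0.347
  v = (4 - (2)·-0.347) / (5) = 0.939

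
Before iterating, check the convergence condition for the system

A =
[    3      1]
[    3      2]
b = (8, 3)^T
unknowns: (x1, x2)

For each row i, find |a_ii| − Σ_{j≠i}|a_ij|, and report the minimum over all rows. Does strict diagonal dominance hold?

-1

row 1: |3| − (1) = 2
row 2: |2| − (3) = -1
minimum over rows = -1 → not strictly diagonally dominant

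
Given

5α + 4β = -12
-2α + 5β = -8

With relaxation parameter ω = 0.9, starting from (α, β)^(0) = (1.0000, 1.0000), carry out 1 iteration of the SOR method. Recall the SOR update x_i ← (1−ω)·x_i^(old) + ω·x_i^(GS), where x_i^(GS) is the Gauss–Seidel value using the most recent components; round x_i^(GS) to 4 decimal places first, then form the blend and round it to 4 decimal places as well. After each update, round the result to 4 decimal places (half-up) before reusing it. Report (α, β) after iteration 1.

Iteration 1:
  α: GS value = (-12 - (4)·1.0000) / (5) = -3.2000;  α ← (1−ω)·1.0000 + ω·-3.2000 = -2.7800
  β: GS value = (-8 - (-2)·-2.7800) / (5) = -2.7120;  β ← (1−ω)·1.0000 + ω·-2.7120 = -2.3408

(-2.7800, -2.3408)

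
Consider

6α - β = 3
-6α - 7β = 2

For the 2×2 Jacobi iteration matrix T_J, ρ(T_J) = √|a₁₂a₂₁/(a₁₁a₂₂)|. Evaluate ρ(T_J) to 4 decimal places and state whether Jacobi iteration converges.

a₁₂a₂₁/(a₁₁a₂₂) = (-1)·(-6) / ((6)·(-7)) = -0.142857
ρ = √|-0.142857| = √0.142857 = 0.3780
ρ < 1, so Jacobi converges

0.3780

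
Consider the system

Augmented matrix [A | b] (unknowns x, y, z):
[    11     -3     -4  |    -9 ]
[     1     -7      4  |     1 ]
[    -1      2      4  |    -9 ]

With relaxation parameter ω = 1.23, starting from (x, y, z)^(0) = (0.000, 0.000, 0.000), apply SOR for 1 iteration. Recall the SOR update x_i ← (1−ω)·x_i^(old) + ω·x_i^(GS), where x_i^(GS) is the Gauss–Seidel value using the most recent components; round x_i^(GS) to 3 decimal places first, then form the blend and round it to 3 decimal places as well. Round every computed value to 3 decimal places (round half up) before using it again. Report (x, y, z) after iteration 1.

(-1.006, -0.353, -2.860)

Iteration 1:
  x: GS value = (-9 - (-3)·0.000 - (-4)·0.000) / (11) = -0.818;  x ← (1−ω)·0.000 + ω·-0.818 = -1.006
  y: GS value = (1 - (1)·-1.006 - (4)·0.000) / (-7) = -0.287;  y ← (1−ω)·0.000 + ω·-0.287 = -0.353
  z: GS value = (-9 - (-1)·-1.006 - (2)·-0.353) / (4) = -2.325;  z ← (1−ω)·0.000 + ω·-2.325 = -2.860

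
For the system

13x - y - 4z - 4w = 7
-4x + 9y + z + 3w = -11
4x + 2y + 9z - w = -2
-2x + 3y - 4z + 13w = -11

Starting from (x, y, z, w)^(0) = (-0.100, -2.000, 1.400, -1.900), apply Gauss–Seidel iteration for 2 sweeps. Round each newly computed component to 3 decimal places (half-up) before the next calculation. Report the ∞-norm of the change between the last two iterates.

Iteration 1:
  x = (7 - (-1)·-2.000 - (-4)·1.400 - (-4)·-1.900) / (13) = 0.231
  y = (-11 - (-4)·0.231 - (1)·1.400 - (3)·-1.900) / (9) = -0.642
  z = (-2 - (4)·0.231 - (2)·-0.642 - (-1)·-1.900) / (9) = -0.393
  w = (-11 - (-2)·0.231 - (3)·-0.642 - (-4)·-0.393) / (13) = -0.783
Iteration 2:
  x = (7 - (-1)·-0.642 - (-4)·-0.393 - (-4)·-0.783) / (13) = 0.127
  y = (-11 - (-4)·0.127 - (1)·-0.393 - (3)·-0.783) / (9) = -0.861
  z = (-2 - (4)·0.127 - (2)·-0.861 - (-1)·-0.783) / (9) = -0.174
  w = (-11 - (-2)·0.127 - (3)·-0.861 - (-4)·-0.174) / (13) = -0.681
Change: (-0.104, -0.219, 0.219, 0.102) → max |·| = 0.219

0.219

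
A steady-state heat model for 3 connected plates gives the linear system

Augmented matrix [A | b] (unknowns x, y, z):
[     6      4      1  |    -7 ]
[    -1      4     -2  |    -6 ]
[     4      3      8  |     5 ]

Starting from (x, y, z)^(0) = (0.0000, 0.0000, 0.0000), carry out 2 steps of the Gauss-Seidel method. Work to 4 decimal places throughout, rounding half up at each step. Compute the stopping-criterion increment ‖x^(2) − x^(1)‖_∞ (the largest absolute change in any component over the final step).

1.1604

Iteration 1:
  x = (-7 - (4)·0.0000 - (1)·0.0000) / (6) = -1.1667
  y = (-6 - (-1)·-1.1667 - (-2)·0.0000) / (4) = -1.7917
  z = (5 - (4)·-1.1667 - (3)·-1.7917) / (8) = 1.8802
Iteration 2:
  x = (-7 - (4)·-1.7917 - (1)·1.8802) / (6) = -0.2856
  y = (-6 - (-1)·-0.2856 - (-2)·1.8802) / (4) = -0.6313
  z = (5 - (4)·-0.2856 - (3)·-0.6313) / (8) = 1.0045
Change: (0.8811, 1.1604, -0.8757) → max |·| = 1.1604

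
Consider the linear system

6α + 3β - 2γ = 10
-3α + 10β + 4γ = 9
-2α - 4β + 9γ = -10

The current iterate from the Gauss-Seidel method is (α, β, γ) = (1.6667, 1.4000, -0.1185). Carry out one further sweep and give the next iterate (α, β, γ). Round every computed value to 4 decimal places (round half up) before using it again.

One sweep:
  α = (10 - (3)·1.4000 - (-2)·-0.1185) / (6) = 0.9272
  β = (9 - (-3)·0.9272 - (4)·-0.1185) / (10) = 1.2256
  γ = (-10 - (-2)·0.9272 - (-4)·1.2256) / (9) = -0.3604

(0.9272, 1.2256, -0.3604)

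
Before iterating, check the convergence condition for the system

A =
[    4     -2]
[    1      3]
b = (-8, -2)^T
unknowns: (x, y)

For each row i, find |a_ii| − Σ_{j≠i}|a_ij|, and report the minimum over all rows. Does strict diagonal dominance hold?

row 1: |4| − (2) = 2
row 2: |3| − (1) = 2
minimum over rows = 2 → strictly diagonally dominant (convergence guaranteed)

2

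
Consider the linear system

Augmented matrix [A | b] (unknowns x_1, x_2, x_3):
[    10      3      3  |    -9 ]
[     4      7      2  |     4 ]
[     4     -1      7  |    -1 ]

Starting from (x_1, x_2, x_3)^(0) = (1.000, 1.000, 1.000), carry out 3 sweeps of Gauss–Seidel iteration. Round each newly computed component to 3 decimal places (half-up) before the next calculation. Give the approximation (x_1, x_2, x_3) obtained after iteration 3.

Iteration 1:
  x_1 = (-9 - (3)·1.000 - (3)·1.000) / (10) = -1.500
  x_2 = (4 - (4)·-1.500 - (2)·1.000) / (7) = 1.143
  x_3 = (-1 - (4)·-1.500 - (-1)·1.143) / (7) = 0.878
Iteration 2:
  x_1 = (-9 - (3)·1.143 - (3)·0.878) / (10) = -1.506
  x_2 = (4 - (4)·-1.506 - (2)·0.878) / (7) = 1.181
  x_3 = (-1 - (4)·-1.506 - (-1)·1.181) / (7) = 0.886
Iteration 3:
  x_1 = (-9 - (3)·1.181 - (3)·0.886) / (10) = -1.520
  x_2 = (4 - (4)·-1.520 - (2)·0.886) / (7) = 1.187
  x_3 = (-1 - (4)·-1.520 - (-1)·1.187) / (7) = 0.895

(-1.520, 1.187, 0.895)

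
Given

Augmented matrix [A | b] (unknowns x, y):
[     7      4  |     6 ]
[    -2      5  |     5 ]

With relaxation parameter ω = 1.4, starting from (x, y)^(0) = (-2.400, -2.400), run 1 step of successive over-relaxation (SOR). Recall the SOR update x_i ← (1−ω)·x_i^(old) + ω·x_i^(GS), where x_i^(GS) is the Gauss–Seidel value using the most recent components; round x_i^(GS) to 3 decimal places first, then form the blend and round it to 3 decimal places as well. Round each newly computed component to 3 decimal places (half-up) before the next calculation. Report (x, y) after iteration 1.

(4.081, 4.645)

Iteration 1:
  x: GS value = (6 - (4)·-2.400) / (7) = 2.229;  x ← (1−ω)·-2.400 + ω·2.229 = 4.081
  y: GS value = (5 - (-2)·4.081) / (5) = 2.632;  y ← (1−ω)·-2.400 + ω·2.632 = 4.645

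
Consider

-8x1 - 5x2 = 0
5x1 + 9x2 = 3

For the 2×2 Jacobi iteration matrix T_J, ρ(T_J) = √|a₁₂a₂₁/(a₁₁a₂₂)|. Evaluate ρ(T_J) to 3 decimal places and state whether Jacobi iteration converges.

0.589

a₁₂a₂₁/(a₁₁a₂₂) = (-5)·(5) / ((-8)·(9)) = 0.347222
ρ = √|0.347222| = √0.347222 = 0.589
ρ < 1, so Jacobi converges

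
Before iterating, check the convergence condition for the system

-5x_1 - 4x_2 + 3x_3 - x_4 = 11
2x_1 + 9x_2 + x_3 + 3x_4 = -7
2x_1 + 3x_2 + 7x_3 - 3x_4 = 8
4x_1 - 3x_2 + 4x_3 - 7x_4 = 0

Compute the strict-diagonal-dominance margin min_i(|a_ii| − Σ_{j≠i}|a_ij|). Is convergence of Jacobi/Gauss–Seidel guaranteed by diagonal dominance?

-4

row 1: |-5| − (4+3+1) = -3
row 2: |9| − (2+1+3) = 3
row 3: |7| − (2+3+3) = -1
row 4: |-7| − (4+3+4) = -4
minimum over rows = -4 → not strictly diagonally dominant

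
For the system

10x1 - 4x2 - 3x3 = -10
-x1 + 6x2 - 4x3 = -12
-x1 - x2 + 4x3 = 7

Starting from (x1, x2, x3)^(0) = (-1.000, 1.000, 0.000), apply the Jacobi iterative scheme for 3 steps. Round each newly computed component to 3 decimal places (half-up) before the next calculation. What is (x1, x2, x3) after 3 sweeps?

Iteration 1:
  x1 = (-10 - (-4)·1.000 - (-3)·0.000) / (10) = -0.600
  x2 = (-12 - (-1)·-1.000 - (-4)·0.000) / (6) = -2.167
  x3 = (7 - (-1)·-1.000 - (-1)·1.000) / (4) = 1.750
Iteration 2:
  x1 = (-10 - (-4)·-2.167 - (-3)·1.750) / (10) = -1.342
  x2 = (-12 - (-1)·-0.600 - (-4)·1.750) / (6) = -0.933
  x3 = (7 - (-1)·-0.600 - (-1)·-2.167) / (4) = 1.058
Iteration 3:
  x1 = (-10 - (-4)·-0.933 - (-3)·1.058) / (10) = -1.056
  x2 = (-12 - (-1)·-1.342 - (-4)·1.058) / (6) = -1.518
  x3 = (7 - (-1)·-1.342 - (-1)·-0.933) / (4) = 1.181

(-1.056, -1.518, 1.181)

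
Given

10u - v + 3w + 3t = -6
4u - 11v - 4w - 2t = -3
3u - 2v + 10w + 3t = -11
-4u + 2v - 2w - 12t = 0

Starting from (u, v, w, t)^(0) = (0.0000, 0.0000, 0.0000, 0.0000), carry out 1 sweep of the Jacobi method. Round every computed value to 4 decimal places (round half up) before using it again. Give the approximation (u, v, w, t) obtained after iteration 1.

(-0.6000, 0.2727, -1.1000, 0.0000)

Iteration 1:
  u = (-6 - (-1)·0.0000 - (3)·0.0000 - (3)·0.0000) / (10) = -0.6000
  v = (-3 - (4)·0.0000 - (-4)·0.0000 - (-2)·0.0000) / (-11) = 0.2727
  w = (-11 - (3)·0.0000 - (-2)·0.0000 - (3)·0.0000) / (10) = -1.1000
  t = (0 - (-4)·0.0000 - (2)·0.0000 - (-2)·0.0000) / (-12) = 0.0000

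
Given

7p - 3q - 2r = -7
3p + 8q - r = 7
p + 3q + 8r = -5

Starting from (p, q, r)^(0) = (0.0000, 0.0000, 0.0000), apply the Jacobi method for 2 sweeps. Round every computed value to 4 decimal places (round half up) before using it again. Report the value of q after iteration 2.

Iteration 1:
  p = (-7 - (-3)·0.0000 - (-2)·0.0000) / (7) = -1.0000
  q = (7 - (3)·0.0000 - (-1)·0.0000) / (8) = 0.8750
  r = (-5 - (1)·0.0000 - (3)·0.0000) / (8) = -0.6250
Iteration 2:
  p = (-7 - (-3)·0.8750 - (-2)·-0.6250) / (7) = -0.8036
  q = (7 - (3)·-1.0000 - (-1)·-0.6250) / (8) = 1.1719
  r = (-5 - (1)·-1.0000 - (3)·0.8750) / (8) = -0.8281

1.1719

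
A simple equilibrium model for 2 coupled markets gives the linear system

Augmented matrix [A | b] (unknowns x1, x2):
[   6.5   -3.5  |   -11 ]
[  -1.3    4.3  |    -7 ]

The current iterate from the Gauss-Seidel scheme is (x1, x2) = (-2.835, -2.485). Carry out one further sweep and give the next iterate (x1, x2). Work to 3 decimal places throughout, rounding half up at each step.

One sweep:
  x1 = (-11 - (-3.5)·-2.485) / (6.5) = -3.030
  x2 = (-7 - (-1.3)·-3.030) / (4.3) = -2.544

(-3.030, -2.544)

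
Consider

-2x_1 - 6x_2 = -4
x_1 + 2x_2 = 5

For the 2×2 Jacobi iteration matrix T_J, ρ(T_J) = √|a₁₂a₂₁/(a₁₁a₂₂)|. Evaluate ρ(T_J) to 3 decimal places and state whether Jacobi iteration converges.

1.225

a₁₂a₂₁/(a₁₁a₂₂) = (-6)·(1) / ((-2)·(2)) = 1.500000
ρ = √|1.500000| = √1.500000 = 1.225
ρ > 1, so Jacobi diverges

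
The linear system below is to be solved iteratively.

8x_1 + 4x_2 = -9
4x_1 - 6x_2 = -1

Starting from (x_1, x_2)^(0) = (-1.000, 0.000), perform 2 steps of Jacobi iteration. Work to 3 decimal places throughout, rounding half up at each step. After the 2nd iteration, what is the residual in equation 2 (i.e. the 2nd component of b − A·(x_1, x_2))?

Iteration 1:
  x_1 = (-9 - (4)·0.000) / (8) = -1.125
  x_2 = (-1 - (4)·-1.000) / (-6) = -0.500
Iteration 2:
  x_1 = (-9 - (4)·-0.500) / (8) = -0.875
  x_2 = (-1 - (4)·-1.125) / (-6) = -0.583
Residual b − A·x = (0.332, -0.998)

-0.998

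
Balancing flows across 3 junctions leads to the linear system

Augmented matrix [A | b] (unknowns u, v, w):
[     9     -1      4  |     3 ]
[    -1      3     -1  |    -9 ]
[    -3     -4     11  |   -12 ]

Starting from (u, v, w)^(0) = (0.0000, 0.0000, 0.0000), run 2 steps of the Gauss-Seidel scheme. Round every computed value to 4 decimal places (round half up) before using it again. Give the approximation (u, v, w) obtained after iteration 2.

Iteration 1:
  u = (3 - (-1)·0.0000 - (4)·0.0000) / (9) = 0.3333
  v = (-9 - (-1)·0.3333 - (-1)·0.0000) / (3) = -2.8889
  w = (-12 - (-3)·0.3333 - (-4)·-2.8889) / (11) = -2.0505
Iteration 2:
  u = (3 - (-1)·-2.8889 - (4)·-2.0505) / (9) = 0.9237
  v = (-9 - (-1)·0.9237 - (-1)·-2.0505) / (3) = -3.3756
  w = (-12 - (-3)·0.9237 - (-4)·-3.3756) / (11) = -2.0665

(0.9237, -3.3756, -2.0665)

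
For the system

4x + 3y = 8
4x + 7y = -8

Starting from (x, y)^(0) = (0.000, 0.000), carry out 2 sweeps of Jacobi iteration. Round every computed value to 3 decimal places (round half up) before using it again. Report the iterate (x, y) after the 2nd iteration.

(2.857, -2.286)

Iteration 1:
  x = (8 - (3)·0.000) / (4) = 2.000
  y = (-8 - (4)·0.000) / (7) = -1.143
Iteration 2:
  x = (8 - (3)·-1.143) / (4) = 2.857
  y = (-8 - (4)·2.000) / (7) = -2.286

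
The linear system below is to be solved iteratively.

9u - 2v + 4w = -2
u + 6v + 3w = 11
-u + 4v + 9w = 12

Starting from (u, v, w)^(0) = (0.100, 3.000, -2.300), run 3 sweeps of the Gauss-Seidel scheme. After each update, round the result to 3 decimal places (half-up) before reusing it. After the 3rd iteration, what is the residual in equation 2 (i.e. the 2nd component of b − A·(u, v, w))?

-0.010

Iteration 1:
  u = (-2 - (-2)·3.000 - (4)·-2.300) / (9) = 1.467
  v = (11 - (1)·1.467 - (3)·-2.300) / (6) = 2.739
  w = (12 - (-1)·1.467 - (4)·2.739) / (9) = 0.279
Iteration 2:
  u = (-2 - (-2)·2.739 - (4)·0.279) / (9) = 0.262
  v = (11 - (1)·0.262 - (3)·0.279) / (6) = 1.650
  w = (12 - (-1)·0.262 - (4)·1.650) / (9) = 0.629
Iteration 3:
  u = (-2 - (-2)·1.650 - (4)·0.629) / (9) = -0.135
  v = (11 - (1)·-0.135 - (3)·0.629) / (6) = 1.541
  w = (12 - (-1)·-0.135 - (4)·1.541) / (9) = 0.633
Residual b − A·x = (-0.235, -0.010, 0.004)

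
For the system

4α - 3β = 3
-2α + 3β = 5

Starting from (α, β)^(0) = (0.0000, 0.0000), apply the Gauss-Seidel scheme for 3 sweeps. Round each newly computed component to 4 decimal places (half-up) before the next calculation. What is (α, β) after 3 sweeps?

(3.1875, 3.7917)

Iteration 1:
  α = (3 - (-3)·0.0000) / (4) = 0.7500
  β = (5 - (-2)·0.7500) / (3) = 2.1667
Iteration 2:
  α = (3 - (-3)·2.1667) / (4) = 2.3750
  β = (5 - (-2)·2.3750) / (3) = 3.2500
Iteration 3:
  α = (3 - (-3)·3.2500) / (4) = 3.1875
  β = (5 - (-2)·3.1875) / (3) = 3.7917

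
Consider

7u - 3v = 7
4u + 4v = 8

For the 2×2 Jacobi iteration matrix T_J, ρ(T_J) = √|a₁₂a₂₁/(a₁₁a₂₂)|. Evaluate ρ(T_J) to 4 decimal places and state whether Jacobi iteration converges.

0.6547

a₁₂a₂₁/(a₁₁a₂₂) = (-3)·(4) / ((7)·(4)) = -0.428571
ρ = √|-0.428571| = √0.428571 = 0.6547
ρ < 1, so Jacobi converges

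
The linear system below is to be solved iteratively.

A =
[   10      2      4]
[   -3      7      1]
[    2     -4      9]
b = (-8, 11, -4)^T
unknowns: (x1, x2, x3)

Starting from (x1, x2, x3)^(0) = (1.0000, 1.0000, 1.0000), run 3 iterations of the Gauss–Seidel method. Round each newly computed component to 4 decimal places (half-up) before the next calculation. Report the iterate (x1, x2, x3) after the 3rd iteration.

Iteration 1:
  x1 = (-8 - (2)·1.0000 - (4)·1.0000) / (10) = -1.4000
  x2 = (11 - (-3)·-1.4000 - (1)·1.0000) / (7) = 0.8286
  x3 = (-4 - (2)·-1.4000 - (-4)·0.8286) / (9) = 0.2349
Iteration 2:
  x1 = (-8 - (2)·0.8286 - (4)·0.2349) / (10) = -1.0597
  x2 = (11 - (-3)·-1.0597 - (1)·0.2349) / (7) = 1.0837
  x3 = (-4 - (2)·-1.0597 - (-4)·1.0837) / (9) = 0.2727
Iteration 3:
  x1 = (-8 - (2)·1.0837 - (4)·0.2727) / (10) = -1.1258
  x2 = (11 - (-3)·-1.1258 - (1)·0.2727) / (7) = 1.0500
  x3 = (-4 - (2)·-1.1258 - (-4)·1.0500) / (9) = 0.2724

(-1.1258, 1.0500, 0.2724)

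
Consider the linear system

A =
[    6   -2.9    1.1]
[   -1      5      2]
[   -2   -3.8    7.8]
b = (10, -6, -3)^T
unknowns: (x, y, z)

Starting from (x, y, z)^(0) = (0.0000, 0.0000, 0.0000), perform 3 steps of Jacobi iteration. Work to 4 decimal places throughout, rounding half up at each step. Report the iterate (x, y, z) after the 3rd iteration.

(1.4215, -0.7518, -0.4352)

Iteration 1:
  x = (10 - (-2.9)·0.0000 - (1.1)·0.0000) / (6) = 1.6667
  y = (-6 - (-1)·0.0000 - (2)·0.0000) / (5) = -1.2000
  z = (-3 - (-2)·0.0000 - (-3.8)·0.0000) / (7.8) = -0.3846
Iteration 2:
  x = (10 - (-2.9)·-1.2000 - (1.1)·-0.3846) / (6) = 1.1572
  y = (-6 - (-1)·1.6667 - (2)·-0.3846) / (5) = -0.7128
  z = (-3 - (-2)·1.6667 - (-3.8)·-1.2000) / (7.8) = -0.5419
Iteration 3:
  x = (10 - (-2.9)·-0.7128 - (1.1)·-0.5419) / (6) = 1.4215
  y = (-6 - (-1)·1.1572 - (2)·-0.5419) / (5) = -0.7518
  z = (-3 - (-2)·1.1572 - (-3.8)·-0.7128) / (7.8) = -0.4352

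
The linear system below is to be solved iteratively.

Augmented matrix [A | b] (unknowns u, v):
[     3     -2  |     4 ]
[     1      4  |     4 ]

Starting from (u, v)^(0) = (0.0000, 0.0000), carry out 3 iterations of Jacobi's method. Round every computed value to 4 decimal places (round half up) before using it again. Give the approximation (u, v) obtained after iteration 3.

(1.7778, 0.5000)

Iteration 1:
  u = (4 - (-2)·0.0000) / (3) = 1.3333
  v = (4 - (1)·0.0000) / (4) = 1.0000
Iteration 2:
  u = (4 - (-2)·1.0000) / (3) = 2.0000
  v = (4 - (1)·1.3333) / (4) = 0.6667
Iteration 3:
  u = (4 - (-2)·0.6667) / (3) = 1.7778
  v = (4 - (1)·2.0000) / (4) = 0.5000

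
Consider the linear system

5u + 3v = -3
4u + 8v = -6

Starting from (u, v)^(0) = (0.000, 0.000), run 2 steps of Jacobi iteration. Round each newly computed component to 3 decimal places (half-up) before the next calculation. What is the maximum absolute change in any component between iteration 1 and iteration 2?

0.450

Iteration 1:
  u = (-3 - (3)·0.000) / (5) = -0.600
  v = (-6 - (4)·0.000) / (8) = -0.750
Iteration 2:
  u = (-3 - (3)·-0.750) / (5) = -0.150
  v = (-6 - (4)·-0.600) / (8) = -0.450
Change: (0.450, 0.300) → max |·| = 0.450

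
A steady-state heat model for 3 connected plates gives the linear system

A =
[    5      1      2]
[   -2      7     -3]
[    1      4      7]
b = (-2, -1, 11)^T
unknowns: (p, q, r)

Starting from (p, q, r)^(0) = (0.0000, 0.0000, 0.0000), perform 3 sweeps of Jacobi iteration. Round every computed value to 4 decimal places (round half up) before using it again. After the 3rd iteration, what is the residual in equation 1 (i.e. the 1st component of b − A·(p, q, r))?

0.5793

Iteration 1:
  p = (-2 - (1)·0.0000 - (2)·0.0000) / (5) = -0.4000
  q = (-1 - (-2)·0.0000 - (-3)·0.0000) / (7) = -0.1429
  r = (11 - (1)·0.0000 - (4)·0.0000) / (7) = 1.5714
Iteration 2:
  p = (-2 - (1)·-0.1429 - (2)·1.5714) / (5) = -1.0000
  q = (-1 - (-2)·-0.4000 - (-3)·1.5714) / (7) = 0.4163
  r = (11 - (1)·-0.4000 - (4)·-0.1429) / (7) = 1.7102
Iteration 3:
  p = (-2 - (1)·0.4163 - (2)·1.7102) / (5) = -1.1673
  q = (-1 - (-2)·-1.0000 - (-3)·1.7102) / (7) = 0.3044
  r = (11 - (1)·-1.0000 - (4)·0.4163) / (7) = 1.4764
Residual b − A·x = (0.5793, -1.0362, 0.6149)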